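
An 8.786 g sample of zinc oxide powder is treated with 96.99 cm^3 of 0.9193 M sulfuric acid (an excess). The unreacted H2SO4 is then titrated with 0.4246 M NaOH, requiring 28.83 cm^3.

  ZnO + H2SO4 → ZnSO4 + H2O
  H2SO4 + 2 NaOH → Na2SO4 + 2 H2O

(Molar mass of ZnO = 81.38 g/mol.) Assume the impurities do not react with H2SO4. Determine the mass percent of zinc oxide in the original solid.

n(H2SO4) added = 0.09699 × 0.9193 = 0.08916 mol
n(NaOH) used in back-titration = 0.02883 × 0.4246 = 0.01224 mol
From the 1:2 ratio, n(H2SO4) left over = 1/2 × 0.01224 = 6.121 × 10^-3 mol
n(H2SO4) consumed by analyte = 0.08916 − 6.121 × 10^-3 = 0.08304 mol
n(ZnO) = 0.08304 mol (1:1 ratio)
mass of ZnO = 0.08304 × 81.38 = 6.758 g
% ZnO = 6.758 / 8.786 × 100 = 76.92 %

76.92 %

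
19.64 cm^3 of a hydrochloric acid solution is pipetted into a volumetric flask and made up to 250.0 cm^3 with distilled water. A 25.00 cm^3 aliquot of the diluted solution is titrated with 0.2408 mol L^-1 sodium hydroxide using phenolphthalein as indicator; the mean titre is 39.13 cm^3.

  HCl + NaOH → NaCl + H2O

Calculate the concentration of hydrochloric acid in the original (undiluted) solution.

n(NaOH) = 0.03913 × 0.2408 = 9.423 × 10^-3 mol
n(HCl) in the aliquot = 9.423 × 10^-3 mol (1:1 ratio)
[HCl]_dilute = 9.423 × 10^-3 / 0.02500 = 0.3769 mol/L
Dilution factor = 250.0 / 19.64 = 12.73
[HCl]_stock = 0.3769 × 12.73 = 4.798 mol/L

4.798 mol/L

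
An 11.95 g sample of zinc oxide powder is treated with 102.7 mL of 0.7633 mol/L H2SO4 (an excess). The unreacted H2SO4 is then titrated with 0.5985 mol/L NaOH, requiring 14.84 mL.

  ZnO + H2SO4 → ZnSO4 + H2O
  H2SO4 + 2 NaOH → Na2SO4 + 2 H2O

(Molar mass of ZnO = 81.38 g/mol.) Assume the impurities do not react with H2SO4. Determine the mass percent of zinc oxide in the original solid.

50.36 %

n(H2SO4) added = 0.1027 × 0.7633 = 0.07839 mol
n(NaOH) used in back-titration = 0.01484 × 0.5985 = 8.882 × 10^-3 mol
From the 1:2 ratio, n(H2SO4) left over = 1/2 × 8.882 × 10^-3 = 4.441 × 10^-3 mol
n(H2SO4) consumed by analyte = 0.07839 − 4.441 × 10^-3 = 0.07395 mol
n(ZnO) = 0.07395 mol (1:1 ratio)
mass of ZnO = 0.07395 × 81.38 = 6.018 g
% ZnO = 6.018 / 11.95 × 100 = 50.36 %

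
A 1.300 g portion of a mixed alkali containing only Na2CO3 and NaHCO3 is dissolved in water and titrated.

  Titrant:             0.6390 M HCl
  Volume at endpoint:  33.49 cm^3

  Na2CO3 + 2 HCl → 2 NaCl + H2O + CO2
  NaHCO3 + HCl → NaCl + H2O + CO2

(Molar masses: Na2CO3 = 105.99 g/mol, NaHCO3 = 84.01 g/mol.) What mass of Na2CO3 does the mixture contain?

n(HCl) = 0.03349 × 0.6390 = 0.02140 mol
Let x = n(Na2CO3), y = n(NaHCO3).
Titrant: 2x + 1y = 0.02140;  mass: 105.99x + 84.01y = 1.300
Solving, x = 8.026 × 10^-3 mol, y = 5.349 × 10^-3 mol
mass of Na2CO3 = 8.026 × 10^-3 × 105.99 = 0.8506 g

0.8506 g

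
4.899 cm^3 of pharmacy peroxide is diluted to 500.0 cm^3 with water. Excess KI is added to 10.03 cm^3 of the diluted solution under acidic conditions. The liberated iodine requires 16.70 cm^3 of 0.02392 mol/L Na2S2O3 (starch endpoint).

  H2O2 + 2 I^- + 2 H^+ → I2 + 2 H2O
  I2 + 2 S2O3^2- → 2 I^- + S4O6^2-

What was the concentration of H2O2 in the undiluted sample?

2.032 mol/L

n(S2O3^2-) = 0.01670 × 0.02392 = 3.995 × 10^-4 mol
n(I2) = n(S2O3^2-)/2 = 1.997 × 10^-4 mol
n(H2O2) in the aliquot = 1.997 × 10^-4 mol (1:1 ratio)
[H2O2]_dilute = 1.997 × 10^-4 / 0.01003 = 0.01991 mol/L
[H2O2]_original = 0.01991 × 500.0/4.899 = 2.032 mol/L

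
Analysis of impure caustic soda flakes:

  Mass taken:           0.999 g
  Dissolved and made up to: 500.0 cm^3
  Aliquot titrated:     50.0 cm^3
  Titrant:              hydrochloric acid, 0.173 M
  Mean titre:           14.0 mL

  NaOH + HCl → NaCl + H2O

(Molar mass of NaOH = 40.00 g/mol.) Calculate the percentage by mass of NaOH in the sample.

97.0 %

n(HCl) per titration = 0.0140 × 0.173 = 2.42 × 10^-3 mol
n(NaOH) in each aliquot = 2.42 × 10^-3 mol (1:1 ratio)
n(NaOH) in the whole flask = 2.42 × 10^-3 × 500.0/50.0 = 0.0242 mol
mass of NaOH = 0.0242 × 40.00 = 0.969 g
% NaOH = 0.969 / 0.999 × 100 = 97.0 %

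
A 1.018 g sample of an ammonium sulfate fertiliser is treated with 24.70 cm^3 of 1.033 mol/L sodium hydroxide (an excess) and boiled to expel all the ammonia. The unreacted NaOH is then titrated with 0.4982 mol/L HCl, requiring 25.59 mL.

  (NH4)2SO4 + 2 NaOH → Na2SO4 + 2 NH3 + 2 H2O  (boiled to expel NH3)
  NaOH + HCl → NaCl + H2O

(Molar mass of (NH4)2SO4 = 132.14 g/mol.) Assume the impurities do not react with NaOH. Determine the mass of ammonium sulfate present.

n(NaOH) added = 0.02470 × 1.033 = 0.02552 mol
n(HCl) used in back-titration = 0.02559 × 0.4982 = 0.01275 mol
n(NaOH) left over = 0.01275 mol (1:1 ratio)
n(NaOH) consumed by analyte = 0.02552 − 0.01275 = 0.01277 mol
From the 1:2 ratio, n((NH4)2SO4) = 1/2 × 0.01277 = 6.383 × 10^-3 mol
mass of (NH4)2SO4 = 6.383 × 10^-3 × 132.14 = 0.8435 g

0.8435 g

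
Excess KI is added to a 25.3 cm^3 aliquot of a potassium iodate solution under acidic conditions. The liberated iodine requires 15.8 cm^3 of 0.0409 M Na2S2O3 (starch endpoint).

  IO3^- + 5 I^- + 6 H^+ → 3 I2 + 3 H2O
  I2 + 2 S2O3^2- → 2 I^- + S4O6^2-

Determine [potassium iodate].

n(S2O3^2-) = 0.0158 × 0.0409 = 6.46 × 10^-4 mol
n(I2) = n(S2O3^2-)/2 = 3.23 × 10^-4 mol
From the 1:3 ratio, n(IO3^-) in the aliquot = 1/3 × 3.23 × 10^-4 = 1.08 × 10^-4 mol
[IO3^-] = 1.08 × 10^-4 / 0.0253 = 0.00426 mol/L

0.00426 M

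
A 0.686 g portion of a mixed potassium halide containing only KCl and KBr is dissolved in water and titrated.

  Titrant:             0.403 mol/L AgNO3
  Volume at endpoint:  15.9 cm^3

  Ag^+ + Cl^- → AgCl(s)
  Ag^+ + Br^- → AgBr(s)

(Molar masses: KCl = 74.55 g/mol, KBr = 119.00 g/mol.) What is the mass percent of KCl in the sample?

n(AgNO3) = 0.0159 × 0.403 = 6.41 × 10^-3 mol
Let x = n(KCl), y = n(KBr).
Titrant: 1x + 1y = 6.41 × 10^-3;  mass: 74.55x + 119.00y = 0.686
Solving, x = 1.72 × 10^-3 mol, y = 4.69 × 10^-3 mol
mass of KCl = 1.72 × 10^-3 × 74.55 = 0.128 g
% KCl = 0.128 / 0.686 × 100 = 18.7 %

18.7 %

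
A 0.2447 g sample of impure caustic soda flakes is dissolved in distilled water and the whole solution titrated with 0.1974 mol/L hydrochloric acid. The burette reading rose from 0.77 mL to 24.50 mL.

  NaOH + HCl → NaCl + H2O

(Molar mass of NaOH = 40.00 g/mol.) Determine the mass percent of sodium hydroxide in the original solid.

n(HCl) = 0.02373 L × 0.1974 mol/L = 4.684 × 10^-3 mol
n(NaOH) = 4.684 × 10^-3 mol (1:1 ratio)
mass of NaOH = 4.684 × 10^-3 × 40.00 g/mol = 0.1874 g
% NaOH = 0.1874 / 0.2447 × 100 = 76.57 %

76.57 %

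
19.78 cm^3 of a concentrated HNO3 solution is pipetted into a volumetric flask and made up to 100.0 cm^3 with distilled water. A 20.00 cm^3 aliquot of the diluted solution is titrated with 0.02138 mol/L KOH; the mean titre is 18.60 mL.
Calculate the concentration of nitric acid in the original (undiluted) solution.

HNO3 + KOH → KNO3 + H2O
n(KOH) = 0.01860 × 0.02138 = 3.977 × 10^-4 mol
n(HNO3) in the aliquot = 3.977 × 10^-4 mol (1:1 ratio)
[HNO3]_dilute = 3.977 × 10^-4 / 0.02000 = 0.01988 mol/L
Dilution factor = 100.0 / 19.78 = 5.056
[HNO3]_stock = 0.01988 × 5.056 = 0.1005 mol/L

0.1005 mol/L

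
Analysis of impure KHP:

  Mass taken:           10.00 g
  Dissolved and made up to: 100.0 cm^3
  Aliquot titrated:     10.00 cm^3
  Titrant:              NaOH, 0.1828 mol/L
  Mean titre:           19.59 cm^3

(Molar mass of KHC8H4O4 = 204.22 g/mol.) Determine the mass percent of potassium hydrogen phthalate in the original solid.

KHC8H4O4 + NaOH → KNaC8H4O4 + H2O
n(NaOH) per titration = 0.01959 × 0.1828 = 3.581 × 10^-3 mol
n(KHC8H4O4) in each aliquot = 3.581 × 10^-3 mol (1:1 ratio)
n(KHC8H4O4) in the whole flask = 3.581 × 10^-3 × 100.0/10.00 = 0.03581 mol
mass of KHC8H4O4 = 0.03581 × 204.22 = 7.313 g
% KHC8H4O4 = 7.313 / 10.00 × 100 = 73.13 %

73.13 %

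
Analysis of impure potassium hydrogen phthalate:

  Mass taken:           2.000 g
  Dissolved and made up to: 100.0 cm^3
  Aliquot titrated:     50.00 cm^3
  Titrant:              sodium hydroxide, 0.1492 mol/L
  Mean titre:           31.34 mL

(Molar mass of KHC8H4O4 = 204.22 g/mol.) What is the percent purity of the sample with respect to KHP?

95.49 %

KHC8H4O4 + NaOH → KNaC8H4O4 + H2O
n(NaOH) per titration = 0.03134 × 0.1492 = 4.676 × 10^-3 mol
n(KHC8H4O4) in each aliquot = 4.676 × 10^-3 mol (1:1 ratio)
n(KHC8H4O4) in the whole flask = 4.676 × 10^-3 × 100.0/50.00 = 9.352 × 10^-3 mol
mass of KHC8H4O4 = 9.352 × 10^-3 × 204.22 = 1.910 g
% KHC8H4O4 = 1.910 / 2.000 × 100 = 95.49 %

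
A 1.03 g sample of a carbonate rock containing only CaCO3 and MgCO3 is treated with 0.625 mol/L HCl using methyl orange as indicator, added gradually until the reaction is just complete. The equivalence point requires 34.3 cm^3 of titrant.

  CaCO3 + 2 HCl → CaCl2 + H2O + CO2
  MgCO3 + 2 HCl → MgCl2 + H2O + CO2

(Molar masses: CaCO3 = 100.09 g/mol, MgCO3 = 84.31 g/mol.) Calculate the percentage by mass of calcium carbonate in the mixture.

n(HCl) = 0.0343 × 0.625 = 0.0214 mol
Let x = n(CaCO3), y = n(MgCO3).
Titrant: 2x + 2y = 0.0214;  mass: 100.09x + 84.31y = 1.03
Solving, x = 8.00 × 10^-3 mol, y = 2.71 × 10^-3 mol
mass of CaCO3 = 8.00 × 10^-3 × 100.09 = 0.801 g
% CaCO3 = 0.801 / 1.03 × 100 = 77.8 %

77.8 %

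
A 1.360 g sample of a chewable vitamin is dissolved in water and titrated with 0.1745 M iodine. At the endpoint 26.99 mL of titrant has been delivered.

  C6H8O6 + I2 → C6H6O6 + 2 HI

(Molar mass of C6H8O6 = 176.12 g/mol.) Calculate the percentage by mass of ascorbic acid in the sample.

60.99 %

n(I2) = 0.02699 L × 0.1745 mol/L = 4.710 × 10^-3 mol
n(C6H8O6) = 4.710 × 10^-3 mol (1:1 ratio)
mass of C6H8O6 = 4.710 × 10^-3 × 176.12 g/mol = 0.8295 g
% C6H8O6 = 0.8295 / 1.360 × 100 = 60.99 %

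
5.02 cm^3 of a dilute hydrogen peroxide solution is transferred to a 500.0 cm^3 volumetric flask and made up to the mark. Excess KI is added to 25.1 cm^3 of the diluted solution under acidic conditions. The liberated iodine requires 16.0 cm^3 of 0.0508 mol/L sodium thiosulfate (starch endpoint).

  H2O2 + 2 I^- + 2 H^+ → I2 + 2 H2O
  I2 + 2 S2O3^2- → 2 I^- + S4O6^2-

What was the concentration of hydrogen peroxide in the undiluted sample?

n(S2O3^2-) = 0.0160 × 0.0508 = 8.13 × 10^-4 mol
n(I2) = n(S2O3^2-)/2 = 4.06 × 10^-4 mol
n(H2O2) in the aliquot = 4.06 × 10^-4 mol (1:1 ratio)
[H2O2]_dilute = 4.06 × 10^-4 / 0.0251 = 0.0162 mol/L
[H2O2]_original = 0.0162 × 500.0/5.02 = 1.61 mol/L

1.61 mol/L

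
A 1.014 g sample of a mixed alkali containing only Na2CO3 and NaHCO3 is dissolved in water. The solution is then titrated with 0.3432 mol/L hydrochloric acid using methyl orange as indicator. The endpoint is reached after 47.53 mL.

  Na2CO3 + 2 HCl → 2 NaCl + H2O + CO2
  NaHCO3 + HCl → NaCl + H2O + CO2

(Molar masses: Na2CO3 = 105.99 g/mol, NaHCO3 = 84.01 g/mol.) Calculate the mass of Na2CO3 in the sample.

0.6090 g

n(HCl) = 0.04753 × 0.3432 = 0.01631 mol
Let x = n(Na2CO3), y = n(NaHCO3).
Titrant: 2x + 1y = 0.01631;  mass: 105.99x + 84.01y = 1.014
Solving, x = 5.746 × 10^-3 mol, y = 4.821 × 10^-3 mol
mass of Na2CO3 = 5.746 × 10^-3 × 105.99 = 0.6090 g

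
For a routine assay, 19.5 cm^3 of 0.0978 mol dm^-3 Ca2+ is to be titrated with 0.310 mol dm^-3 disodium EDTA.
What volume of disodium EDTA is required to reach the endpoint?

6.15 mL

Ca^2+ + EDTA^4- → [Ca(EDTA)]^2-
n(Ca2+) = 0.0195 L × 0.0978 mol/L = 1.91 × 10^-3 mol
n(EDTA) = 1.91 × 10^-3 mol (1:1 stoichiometry)
V(EDTA) = 1.91 × 10^-3 mol / 0.310 mol/L = 0.00615 L = 6.15 mL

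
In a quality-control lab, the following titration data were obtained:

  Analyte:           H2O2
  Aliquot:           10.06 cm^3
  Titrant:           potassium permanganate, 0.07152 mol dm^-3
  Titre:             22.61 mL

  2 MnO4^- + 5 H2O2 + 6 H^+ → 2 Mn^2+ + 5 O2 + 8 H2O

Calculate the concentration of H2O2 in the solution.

0.4019 mol/L

n(KMnO4) = 0.02261 L × 0.07152 mol/L = 1.617 × 10^-3 mol
From the 5:2 mole ratio, n(H2O2) = 5/2 × 1.617 × 10^-3 = 4.043 × 10^-3 mol
[H2O2] = 4.043 × 10^-3 mol / 0.01006 L = 0.4019 mol/L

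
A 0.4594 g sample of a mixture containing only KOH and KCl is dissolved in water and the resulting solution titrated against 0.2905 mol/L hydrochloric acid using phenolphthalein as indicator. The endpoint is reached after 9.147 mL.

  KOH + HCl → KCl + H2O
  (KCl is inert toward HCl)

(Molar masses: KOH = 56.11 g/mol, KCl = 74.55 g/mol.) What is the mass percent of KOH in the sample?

n(HCl) = 0.009147 × 0.2905 = 2.657 × 10^-3 mol
Let x = n(KOH), y = n(KCl).
Titrant: 1x = 2.657 × 10^-3;  mass: 56.11x + 74.55y = 0.4594
Solving, x = 2.657 × 10^-3 mol, y = 4.162 × 10^-3 mol
mass of KOH = 2.657 × 10^-3 × 56.11 = 0.1491 g
% KOH = 0.1491 / 0.4594 × 100 = 32.45 %

32.45 %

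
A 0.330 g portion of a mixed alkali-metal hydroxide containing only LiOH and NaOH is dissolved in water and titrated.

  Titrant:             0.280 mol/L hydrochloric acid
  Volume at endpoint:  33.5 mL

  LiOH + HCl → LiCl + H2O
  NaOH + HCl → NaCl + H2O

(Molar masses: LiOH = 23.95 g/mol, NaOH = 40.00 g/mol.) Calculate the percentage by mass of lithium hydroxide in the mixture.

n(HCl) = 0.0335 × 0.280 = 9.38 × 10^-3 mol
Let x = n(LiOH), y = n(NaOH).
Titrant: 1x + 1y = 9.38 × 10^-3;  mass: 23.95x + 40.00y = 0.330
Solving, x = 2.82 × 10^-3 mol, y = 6.56 × 10^-3 mol
mass of LiOH = 2.82 × 10^-3 × 23.95 = 0.0674 g
% LiOH = 0.0674 / 0.330 × 100 = 20.4 %

20.4 %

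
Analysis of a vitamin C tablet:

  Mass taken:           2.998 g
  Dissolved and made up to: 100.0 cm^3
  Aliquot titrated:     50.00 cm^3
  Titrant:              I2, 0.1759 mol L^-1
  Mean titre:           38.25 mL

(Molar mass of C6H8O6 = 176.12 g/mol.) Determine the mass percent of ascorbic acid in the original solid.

79.05 %

C6H8O6 + I2 → C6H6O6 + 2 HI
n(I2) per titration = 0.03825 × 0.1759 = 6.728 × 10^-3 mol
n(C6H8O6) in each aliquot = 6.728 × 10^-3 mol (1:1 ratio)
n(C6H8O6) in the whole flask = 6.728 × 10^-3 × 100.0/50.00 = 0.01346 mol
mass of C6H8O6 = 0.01346 × 176.12 = 2.370 g
% C6H8O6 = 2.370 / 2.998 × 100 = 79.05 %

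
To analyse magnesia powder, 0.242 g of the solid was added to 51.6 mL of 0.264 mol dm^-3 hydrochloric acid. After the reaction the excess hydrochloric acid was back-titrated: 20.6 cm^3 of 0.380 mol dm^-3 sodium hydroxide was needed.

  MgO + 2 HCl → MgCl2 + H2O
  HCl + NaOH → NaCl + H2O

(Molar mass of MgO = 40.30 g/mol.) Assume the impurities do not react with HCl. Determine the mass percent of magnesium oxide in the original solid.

n(HCl) added = 0.0516 × 0.264 = 0.0136 mol
n(NaOH) used in back-titration = 0.0206 × 0.380 = 7.83 × 10^-3 mol
n(HCl) left over = 7.83 × 10^-3 mol (1:1 ratio)
n(HCl) consumed by analyte = 0.0136 − 7.83 × 10^-3 = 5.79 × 10^-3 mol
From the 1:2 ratio, n(MgO) = 1/2 × 5.79 × 10^-3 = 2.90 × 10^-3 mol
mass of MgO = 2.90 × 10^-3 × 40.30 = 0.117 g
% MgO = 0.117 / 0.242 × 100 = 48.2 %

48.2 %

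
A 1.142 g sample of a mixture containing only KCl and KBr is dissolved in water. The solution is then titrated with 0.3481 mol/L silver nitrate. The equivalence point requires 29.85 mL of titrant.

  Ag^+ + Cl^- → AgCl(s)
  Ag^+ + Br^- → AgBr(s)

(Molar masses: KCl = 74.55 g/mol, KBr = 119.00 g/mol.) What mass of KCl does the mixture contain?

n(AgNO3) = 0.02985 × 0.3481 = 0.01039 mol
Let x = n(KCl), y = n(KBr).
Titrant: 1x + 1y = 0.01039;  mass: 74.55x + 119.00y = 1.142
Solving, x = 2.126 × 10^-3 mol, y = 8.265 × 10^-3 mol
mass of KCl = 2.126 × 10^-3 × 74.55 = 0.1585 g

0.1585 g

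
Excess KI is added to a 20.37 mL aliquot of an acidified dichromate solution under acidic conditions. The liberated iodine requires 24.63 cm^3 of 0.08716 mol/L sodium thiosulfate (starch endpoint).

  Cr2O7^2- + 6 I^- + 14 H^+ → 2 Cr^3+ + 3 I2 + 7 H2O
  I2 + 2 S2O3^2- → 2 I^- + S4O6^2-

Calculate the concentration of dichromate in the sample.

0.01756 mol/L

n(S2O3^2-) = 0.02463 × 0.08716 = 2.147 × 10^-3 mol
n(I2) = n(S2O3^2-)/2 = 1.073 × 10^-3 mol
From the 1:3 ratio, n(Cr2O7^2-) in the aliquot = 1/3 × 1.073 × 10^-3 = 3.578 × 10^-4 mol
[Cr2O7^2-] = 3.578 × 10^-4 / 0.02037 = 0.01756 mol/L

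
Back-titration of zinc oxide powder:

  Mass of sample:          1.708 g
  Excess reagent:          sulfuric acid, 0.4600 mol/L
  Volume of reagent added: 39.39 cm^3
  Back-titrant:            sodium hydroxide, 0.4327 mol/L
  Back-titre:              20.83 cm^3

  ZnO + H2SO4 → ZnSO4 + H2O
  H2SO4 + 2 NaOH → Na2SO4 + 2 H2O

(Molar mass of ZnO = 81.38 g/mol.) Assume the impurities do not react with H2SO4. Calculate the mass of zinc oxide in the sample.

n(H2SO4) added = 0.03939 × 0.4600 = 0.01812 mol
n(NaOH) used in back-titration = 0.02083 × 0.4327 = 9.013 × 10^-3 mol
From the 1:2 ratio, n(H2SO4) left over = 1/2 × 9.013 × 10^-3 = 4.507 × 10^-3 mol
n(H2SO4) consumed by analyte = 0.01812 − 4.507 × 10^-3 = 0.01361 mol
n(ZnO) = 0.01361 mol (1:1 ratio)
mass of ZnO = 0.01361 × 81.38 = 1.108 g

1.108 g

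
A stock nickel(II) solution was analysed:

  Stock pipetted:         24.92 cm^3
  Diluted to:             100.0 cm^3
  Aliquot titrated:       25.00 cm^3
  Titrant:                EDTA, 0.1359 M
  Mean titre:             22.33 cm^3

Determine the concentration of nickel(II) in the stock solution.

Ni^2+ + EDTA^4- → [Ni(EDTA)]^2-
n(EDTA) = 0.02233 × 0.1359 = 3.035 × 10^-3 mol
n(Ni2+) in the aliquot = 3.035 × 10^-3 mol (1:1 ratio)
[Ni2+]_dilute = 3.035 × 10^-3 / 0.02500 = 0.1214 mol/L
Dilution factor = 100.0 / 24.92 = 4.013
[Ni2+]_stock = 0.1214 × 4.013 = 0.4871 mol/L

0.4871 M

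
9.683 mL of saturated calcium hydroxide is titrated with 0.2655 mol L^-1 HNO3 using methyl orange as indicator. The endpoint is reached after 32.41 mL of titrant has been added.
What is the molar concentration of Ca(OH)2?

Ca(OH)2 + 2 HNO3 → Ca(NO3)2 + 2 H2O
n(HNO3) = 0.03241 L × 0.2655 mol/L = 8.605 × 10^-3 mol
From the 1:2 mole ratio, n(Ca(OH)2) = 1/2 × 8.605 × 10^-3 = 4.302 × 10^-3 mol
[Ca(OH)2] = 4.302 × 10^-3 mol / 0.009683 L = 0.4443 mol/L

0.4443 mol/L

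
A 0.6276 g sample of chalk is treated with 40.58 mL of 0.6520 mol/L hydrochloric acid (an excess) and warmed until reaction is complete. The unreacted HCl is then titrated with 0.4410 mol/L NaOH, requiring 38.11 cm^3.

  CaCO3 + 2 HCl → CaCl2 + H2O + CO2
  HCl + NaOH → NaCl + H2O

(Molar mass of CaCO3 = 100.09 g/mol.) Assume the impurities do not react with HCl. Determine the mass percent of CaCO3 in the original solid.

76.96 %

n(HCl) added = 0.04058 × 0.6520 = 0.02646 mol
n(NaOH) used in back-titration = 0.03811 × 0.4410 = 0.01681 mol
n(HCl) left over = 0.01681 mol (1:1 ratio)
n(HCl) consumed by analyte = 0.02646 − 0.01681 = 9.652 × 10^-3 mol
From the 1:2 ratio, n(CaCO3) = 1/2 × 9.652 × 10^-3 = 4.826 × 10^-3 mol
mass of CaCO3 = 4.826 × 10^-3 × 100.09 = 0.4830 g
% CaCO3 = 0.4830 / 0.6276 × 100 = 76.96 %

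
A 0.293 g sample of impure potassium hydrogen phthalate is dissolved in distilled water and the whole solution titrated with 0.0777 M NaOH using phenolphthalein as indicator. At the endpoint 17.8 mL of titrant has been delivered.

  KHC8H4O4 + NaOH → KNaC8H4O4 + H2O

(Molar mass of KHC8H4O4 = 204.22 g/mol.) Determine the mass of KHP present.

0.282 g

n(NaOH) = 0.0178 L × 0.0777 mol/L = 1.38 × 10^-3 mol
n(KHC8H4O4) = 1.38 × 10^-3 mol (1:1 ratio)
mass of KHC8H4O4 = 1.38 × 10^-3 × 204.22 g/mol = 0.282 g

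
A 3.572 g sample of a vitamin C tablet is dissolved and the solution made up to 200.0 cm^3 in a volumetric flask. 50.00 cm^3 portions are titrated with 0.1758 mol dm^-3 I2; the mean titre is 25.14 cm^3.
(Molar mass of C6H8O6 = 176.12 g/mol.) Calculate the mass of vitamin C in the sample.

C6H8O6 + I2 → C6H6O6 + 2 HI
n(I2) per titration = 0.02514 × 0.1758 = 4.420 × 10^-3 mol
n(C6H8O6) in each aliquot = 4.420 × 10^-3 mol (1:1 ratio)
n(C6H8O6) in the whole flask = 4.420 × 10^-3 × 200.0/50.00 = 0.01768 mol
mass of C6H8O6 = 0.01768 × 176.12 = 3.114 g

3.114 g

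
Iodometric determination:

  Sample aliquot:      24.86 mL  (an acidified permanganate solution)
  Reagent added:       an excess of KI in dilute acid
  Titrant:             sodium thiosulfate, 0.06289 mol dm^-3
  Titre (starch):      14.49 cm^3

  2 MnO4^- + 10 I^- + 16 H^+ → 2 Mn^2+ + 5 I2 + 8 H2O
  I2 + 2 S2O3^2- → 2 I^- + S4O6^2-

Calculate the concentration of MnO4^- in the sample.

0.007331 mol/L

n(S2O3^2-) = 0.01449 × 0.06289 = 9.113 × 10^-4 mol
n(I2) = n(S2O3^2-)/2 = 4.556 × 10^-4 mol
From the 2:5 ratio, n(MnO4^-) in the aliquot = 2/5 × 4.556 × 10^-4 = 1.823 × 10^-4 mol
[MnO4^-] = 1.823 × 10^-4 / 0.02486 = 0.007331 mol/L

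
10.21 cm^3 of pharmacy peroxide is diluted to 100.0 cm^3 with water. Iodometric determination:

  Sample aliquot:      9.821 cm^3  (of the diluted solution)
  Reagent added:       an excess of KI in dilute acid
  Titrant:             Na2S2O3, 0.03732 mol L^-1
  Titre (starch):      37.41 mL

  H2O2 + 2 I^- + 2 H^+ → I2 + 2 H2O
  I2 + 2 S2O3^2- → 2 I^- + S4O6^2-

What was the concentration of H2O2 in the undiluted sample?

n(S2O3^2-) = 0.03741 × 0.03732 = 1.396 × 10^-3 mol
n(I2) = n(S2O3^2-)/2 = 6.981 × 10^-4 mol
n(H2O2) in the aliquot = 6.981 × 10^-4 mol (1:1 ratio)
[H2O2]_dilute = 6.981 × 10^-4 / 0.009821 = 0.07108 mol/L
[H2O2]_original = 0.07108 × 100.0/10.21 = 0.6962 mol/L

0.6962 mol/L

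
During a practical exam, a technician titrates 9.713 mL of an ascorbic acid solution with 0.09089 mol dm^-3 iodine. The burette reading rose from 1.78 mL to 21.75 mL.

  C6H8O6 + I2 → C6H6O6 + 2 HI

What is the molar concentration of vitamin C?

n(I2) = 0.01997 L × 0.09089 mol/L = 1.815 × 10^-3 mol
n(C6H8O6) = 1.815 × 10^-3 mol (1:1 mole ratio)
[C6H8O6] = 1.815 × 10^-3 mol / 0.009713 L = 0.1869 mol/L

0.1869 mol/L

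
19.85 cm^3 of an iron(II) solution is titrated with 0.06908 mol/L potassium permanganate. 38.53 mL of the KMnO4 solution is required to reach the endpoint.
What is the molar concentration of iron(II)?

0.6704 mol/L

MnO4^- + 5 Fe^2+ + 8 H^+ → Mn^2+ + 5 Fe^3+ + 4 H2O
n(KMnO4) = 0.03853 L × 0.06908 mol/L = 2.662 × 10^-3 mol
From the 5:1 mole ratio, n(Fe2+) = 5/1 × 2.662 × 10^-3 = 0.01331 mol
[Fe2+] = 0.01331 mol / 0.01985 L = 0.6704 mol/L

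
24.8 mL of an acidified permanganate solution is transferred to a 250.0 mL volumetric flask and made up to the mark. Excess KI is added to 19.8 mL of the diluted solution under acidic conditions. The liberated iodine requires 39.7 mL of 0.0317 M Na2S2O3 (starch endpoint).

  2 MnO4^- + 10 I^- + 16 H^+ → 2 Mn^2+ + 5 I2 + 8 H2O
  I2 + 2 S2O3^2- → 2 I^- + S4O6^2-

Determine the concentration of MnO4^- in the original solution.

0.128 M

n(S2O3^2-) = 0.0397 × 0.0317 = 1.26 × 10^-3 mol
n(I2) = n(S2O3^2-)/2 = 6.29 × 10^-4 mol
From the 2:5 ratio, n(MnO4^-) in the aliquot = 2/5 × 6.29 × 10^-4 = 2.52 × 10^-4 mol
[MnO4^-]_dilute = 2.52 × 10^-4 / 0.0198 = 0.0127 mol/L
[MnO4^-]_original = 0.0127 × 250.0/24.8 = 0.128 mol/L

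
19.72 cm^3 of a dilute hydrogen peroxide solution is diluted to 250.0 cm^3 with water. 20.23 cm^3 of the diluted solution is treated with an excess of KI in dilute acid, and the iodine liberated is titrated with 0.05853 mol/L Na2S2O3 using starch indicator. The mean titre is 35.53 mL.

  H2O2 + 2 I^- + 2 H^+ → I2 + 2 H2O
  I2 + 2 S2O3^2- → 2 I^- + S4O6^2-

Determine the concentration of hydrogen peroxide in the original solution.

0.6516 mol/L

n(S2O3^2-) = 0.03553 × 0.05853 = 2.080 × 10^-3 mol
n(I2) = n(S2O3^2-)/2 = 1.040 × 10^-3 mol
n(H2O2) in the aliquot = 1.040 × 10^-3 mol (1:1 ratio)
[H2O2]_dilute = 1.040 × 10^-3 / 0.02023 = 0.05140 mol/L
[H2O2]_original = 0.05140 × 250.0/19.72 = 0.6516 mol/L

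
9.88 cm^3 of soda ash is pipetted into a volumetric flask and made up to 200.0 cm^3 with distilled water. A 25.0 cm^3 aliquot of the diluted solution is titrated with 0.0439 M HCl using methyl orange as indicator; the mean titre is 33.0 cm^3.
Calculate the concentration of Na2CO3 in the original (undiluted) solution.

Na2CO3 + 2 HCl → 2 NaCl + H2O + CO2
n(HCl) = 0.0330 × 0.0439 = 1.45 × 10^-3 mol
From the 1:2 ratio, n(Na2CO3) in the aliquot = 1/2 × 1.45 × 10^-3 = 7.24 × 10^-4 mol
[Na2CO3]_dilute = 7.24 × 10^-4 / 0.0250 = 0.0290 mol/L
Dilution factor = 200.0 / 9.88 = 20.24
[Na2CO3]_stock = 0.0290 × 20.24 = 0.587 mol/L

0.587 M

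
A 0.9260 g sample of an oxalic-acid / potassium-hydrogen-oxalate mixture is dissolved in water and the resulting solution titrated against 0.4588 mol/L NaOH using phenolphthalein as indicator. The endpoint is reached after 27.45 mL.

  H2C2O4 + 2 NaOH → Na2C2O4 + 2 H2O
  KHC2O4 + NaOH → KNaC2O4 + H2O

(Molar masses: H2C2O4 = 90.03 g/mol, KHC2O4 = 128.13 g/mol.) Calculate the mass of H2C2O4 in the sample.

0.3724 g

n(NaOH) = 0.02745 × 0.4588 = 0.01259 mol
Let x = n(H2C2O4), y = n(KHC2O4).
Titrant: 2x + 1y = 0.01259;  mass: 90.03x + 128.13y = 0.9260
Solving, x = 4.137 × 10^-3 mol, y = 4.320 × 10^-3 mol
mass of H2C2O4 = 4.137 × 10^-3 × 90.03 = 0.3724 g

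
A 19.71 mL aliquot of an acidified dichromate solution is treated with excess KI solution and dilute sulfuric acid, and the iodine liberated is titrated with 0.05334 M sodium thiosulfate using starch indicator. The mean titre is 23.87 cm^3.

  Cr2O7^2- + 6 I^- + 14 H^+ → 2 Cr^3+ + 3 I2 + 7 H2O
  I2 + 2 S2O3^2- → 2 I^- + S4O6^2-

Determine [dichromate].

0.01077 M

n(S2O3^2-) = 0.02387 × 0.05334 = 1.273 × 10^-3 mol
n(I2) = n(S2O3^2-)/2 = 6.366 × 10^-4 mol
From the 1:3 ratio, n(Cr2O7^2-) in the aliquot = 1/3 × 6.366 × 10^-4 = 2.122 × 10^-4 mol
[Cr2O7^2-] = 2.122 × 10^-4 / 0.01971 = 0.01077 mol/L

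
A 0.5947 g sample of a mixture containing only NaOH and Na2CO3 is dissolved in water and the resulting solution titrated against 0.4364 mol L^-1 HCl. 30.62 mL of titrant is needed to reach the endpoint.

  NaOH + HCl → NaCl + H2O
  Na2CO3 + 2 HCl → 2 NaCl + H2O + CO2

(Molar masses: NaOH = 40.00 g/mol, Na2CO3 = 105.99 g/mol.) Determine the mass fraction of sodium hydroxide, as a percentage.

n(HCl) = 0.03062 × 0.4364 = 0.01336 mol
Let x = n(NaOH), y = n(Na2CO3).
Titrant: 1x + 2y = 0.01336;  mass: 40.00x + 105.99y = 0.5947
Solving, x = 8.730 × 10^-3 mol, y = 2.316 × 10^-3 mol
mass of NaOH = 8.730 × 10^-3 × 40.00 = 0.3492 g
% NaOH = 0.3492 / 0.5947 × 100 = 58.72 %

58.72 %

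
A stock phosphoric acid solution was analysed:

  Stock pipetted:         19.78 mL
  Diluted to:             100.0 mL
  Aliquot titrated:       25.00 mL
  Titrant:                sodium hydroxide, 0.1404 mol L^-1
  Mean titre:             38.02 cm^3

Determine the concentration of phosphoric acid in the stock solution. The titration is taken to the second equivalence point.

0.5397 mol/L

H3PO4 + 2 NaOH → Na2HPO4 + 2 H2O
n(NaOH) = 0.03802 × 0.1404 = 5.338 × 10^-3 mol
From the 1:2 ratio, n(H3PO4) in the aliquot = 1/2 × 5.338 × 10^-3 = 2.669 × 10^-3 mol
[H3PO4]_dilute = 2.669 × 10^-3 / 0.02500 = 0.1068 mol/L
Dilution factor = 100.0 / 19.78 = 5.056
[H3PO4]_stock = 0.1068 × 5.056 = 0.5397 mol/L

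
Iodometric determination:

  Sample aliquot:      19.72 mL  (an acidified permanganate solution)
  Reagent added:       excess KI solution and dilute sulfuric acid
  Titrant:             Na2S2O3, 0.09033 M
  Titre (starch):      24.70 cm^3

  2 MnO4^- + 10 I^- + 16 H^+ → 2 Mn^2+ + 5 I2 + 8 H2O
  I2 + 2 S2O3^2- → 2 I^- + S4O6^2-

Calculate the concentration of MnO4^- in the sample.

n(S2O3^2-) = 0.02470 × 0.09033 = 2.231 × 10^-3 mol
n(I2) = n(S2O3^2-)/2 = 1.116 × 10^-3 mol
From the 2:5 ratio, n(MnO4^-) in the aliquot = 2/5 × 1.116 × 10^-3 = 4.462 × 10^-4 mol
[MnO4^-] = 4.462 × 10^-4 / 0.01972 = 0.02263 mol/L

0.02263 M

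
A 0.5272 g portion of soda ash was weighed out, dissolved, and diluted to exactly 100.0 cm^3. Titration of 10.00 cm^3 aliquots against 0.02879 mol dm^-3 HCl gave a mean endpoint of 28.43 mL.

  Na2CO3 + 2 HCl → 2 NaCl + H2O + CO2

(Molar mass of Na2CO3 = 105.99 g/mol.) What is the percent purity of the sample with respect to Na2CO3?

n(HCl) per titration = 0.02843 × 0.02879 = 8.185 × 10^-4 mol
From the 1:2 ratio, n(Na2CO3) in each aliquot = 1/2 × 8.185 × 10^-4 = 4.092 × 10^-4 mol
n(Na2CO3) in the whole flask = 4.092 × 10^-4 × 100.0/10.00 = 4.092 × 10^-3 mol
mass of Na2CO3 = 4.092 × 10^-3 × 105.99 = 0.4338 g
% Na2CO3 = 0.4338 / 0.5272 × 100 = 82.28 %

82.28 %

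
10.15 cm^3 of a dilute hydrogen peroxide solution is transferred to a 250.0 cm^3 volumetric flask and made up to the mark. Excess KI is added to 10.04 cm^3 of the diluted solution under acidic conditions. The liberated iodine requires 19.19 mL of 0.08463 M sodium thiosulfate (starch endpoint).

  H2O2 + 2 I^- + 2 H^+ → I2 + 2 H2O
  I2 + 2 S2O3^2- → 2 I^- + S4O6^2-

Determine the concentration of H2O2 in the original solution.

1.992 M

n(S2O3^2-) = 0.01919 × 0.08463 = 1.624 × 10^-3 mol
n(I2) = n(S2O3^2-)/2 = 8.120 × 10^-4 mol
n(H2O2) in the aliquot = 8.120 × 10^-4 mol (1:1 ratio)
[H2O2]_dilute = 8.120 × 10^-4 / 0.01004 = 0.08088 mol/L
[H2O2]_original = 0.08088 × 250.0/10.15 = 1.992 mol/L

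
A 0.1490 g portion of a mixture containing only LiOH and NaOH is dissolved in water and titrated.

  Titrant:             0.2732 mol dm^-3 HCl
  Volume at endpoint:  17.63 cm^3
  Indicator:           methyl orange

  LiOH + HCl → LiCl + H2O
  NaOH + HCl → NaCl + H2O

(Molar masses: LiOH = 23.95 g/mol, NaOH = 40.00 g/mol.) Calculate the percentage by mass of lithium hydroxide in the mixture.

n(HCl) = 0.01763 × 0.2732 = 4.817 × 10^-3 mol
Let x = n(LiOH), y = n(NaOH).
Titrant: 1x + 1y = 4.817 × 10^-3;  mass: 23.95x + 40.00y = 0.1490
Solving, x = 2.720 × 10^-3 mol, y = 2.096 × 10^-3 mol
mass of LiOH = 2.720 × 10^-3 × 23.95 = 0.06515 g
% LiOH = 0.06515 / 0.1490 × 100 = 43.73 %

43.73 %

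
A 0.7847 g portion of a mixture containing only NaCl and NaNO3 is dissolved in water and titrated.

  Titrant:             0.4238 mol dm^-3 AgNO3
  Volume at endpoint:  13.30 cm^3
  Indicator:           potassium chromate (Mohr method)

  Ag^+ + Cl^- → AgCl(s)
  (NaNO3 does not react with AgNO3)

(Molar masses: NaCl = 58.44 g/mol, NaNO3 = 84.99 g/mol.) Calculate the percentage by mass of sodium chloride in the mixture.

n(AgNO3) = 0.01330 × 0.4238 = 5.637 × 10^-3 mol
Let x = n(NaCl), y = n(NaNO3).
Titrant: 1x = 5.637 × 10^-3;  mass: 58.44x + 84.99y = 0.7847
Solving, x = 5.637 × 10^-3 mol, y = 5.357 × 10^-3 mol
mass of NaCl = 5.637 × 10^-3 × 58.44 = 0.3294 g
% NaCl = 0.3294 / 0.7847 × 100 = 41.98 %

41.98 %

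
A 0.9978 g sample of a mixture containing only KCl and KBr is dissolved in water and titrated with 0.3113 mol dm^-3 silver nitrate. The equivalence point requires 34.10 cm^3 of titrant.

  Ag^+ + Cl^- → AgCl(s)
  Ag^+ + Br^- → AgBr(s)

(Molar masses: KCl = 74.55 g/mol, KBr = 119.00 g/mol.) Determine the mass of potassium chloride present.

0.4452 g

n(AgNO3) = 0.03410 × 0.3113 = 0.01062 mol
Let x = n(KCl), y = n(KBr).
Titrant: 1x + 1y = 0.01062;  mass: 74.55x + 119.00y = 0.9978
Solving, x = 5.971 × 10^-3 mol, y = 4.644 × 10^-3 mol
mass of KCl = 5.971 × 10^-3 × 74.55 = 0.4452 g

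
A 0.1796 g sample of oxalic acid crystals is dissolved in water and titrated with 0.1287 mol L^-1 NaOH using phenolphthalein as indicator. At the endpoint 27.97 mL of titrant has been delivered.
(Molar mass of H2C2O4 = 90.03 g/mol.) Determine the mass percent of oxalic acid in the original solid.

90.22 %

H2C2O4 + 2 NaOH → Na2C2O4 + 2 H2O
n(NaOH) = 0.02797 L × 0.1287 mol/L = 3.600 × 10^-3 mol
From the 1:2 ratio, n(H2C2O4) = 1/2 × 3.600 × 10^-3 = 1.800 × 10^-3 mol
mass of H2C2O4 = 1.800 × 10^-3 × 90.03 g/mol = 0.1620 g
% H2C2O4 = 0.1620 / 0.1796 × 100 = 90.22 %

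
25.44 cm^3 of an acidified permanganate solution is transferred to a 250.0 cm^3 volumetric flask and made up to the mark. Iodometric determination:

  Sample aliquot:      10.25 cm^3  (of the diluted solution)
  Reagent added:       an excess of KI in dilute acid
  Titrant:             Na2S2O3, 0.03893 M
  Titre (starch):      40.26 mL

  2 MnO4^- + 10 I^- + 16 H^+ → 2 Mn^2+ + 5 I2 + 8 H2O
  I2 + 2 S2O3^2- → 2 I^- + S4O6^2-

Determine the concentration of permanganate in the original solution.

n(S2O3^2-) = 0.04026 × 0.03893 = 1.567 × 10^-3 mol
n(I2) = n(S2O3^2-)/2 = 7.837 × 10^-4 mol
From the 2:5 ratio, n(MnO4^-) in the aliquot = 2/5 × 7.837 × 10^-4 = 3.135 × 10^-4 mol
[MnO4^-]_dilute = 3.135 × 10^-4 / 0.01025 = 0.03058 mol/L
[MnO4^-]_original = 0.03058 × 250.0/25.44 = 0.3005 mol/L

0.3005 M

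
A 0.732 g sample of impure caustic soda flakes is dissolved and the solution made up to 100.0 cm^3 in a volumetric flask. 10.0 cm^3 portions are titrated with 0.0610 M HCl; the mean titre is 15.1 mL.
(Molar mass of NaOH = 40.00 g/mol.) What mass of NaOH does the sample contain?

0.368 g

NaOH + HCl → NaCl + H2O
n(HCl) per titration = 0.0151 × 0.0610 = 9.21 × 10^-4 mol
n(NaOH) in each aliquot = 9.21 × 10^-4 mol (1:1 ratio)
n(NaOH) in the whole flask = 9.21 × 10^-4 × 100.0/10.0 = 9.21 × 10^-3 mol
mass of NaOH = 9.21 × 10^-3 × 40.00 = 0.368 g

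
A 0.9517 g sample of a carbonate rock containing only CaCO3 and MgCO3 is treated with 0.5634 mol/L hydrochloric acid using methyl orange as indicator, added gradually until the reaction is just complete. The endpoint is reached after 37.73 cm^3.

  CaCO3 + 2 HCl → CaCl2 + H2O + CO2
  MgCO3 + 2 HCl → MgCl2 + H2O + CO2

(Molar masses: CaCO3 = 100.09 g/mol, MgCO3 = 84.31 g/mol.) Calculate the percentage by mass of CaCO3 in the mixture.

n(HCl) = 0.03773 × 0.5634 = 0.02126 mol
Let x = n(CaCO3), y = n(MgCO3).
Titrant: 2x + 2y = 0.02126;  mass: 100.09x + 84.31y = 0.9517
Solving, x = 3.524 × 10^-3 mol, y = 7.105 × 10^-3 mol
mass of CaCO3 = 3.524 × 10^-3 × 100.09 = 0.3527 g
% CaCO3 = 0.3527 / 0.9517 × 100 = 37.06 %

37.06 %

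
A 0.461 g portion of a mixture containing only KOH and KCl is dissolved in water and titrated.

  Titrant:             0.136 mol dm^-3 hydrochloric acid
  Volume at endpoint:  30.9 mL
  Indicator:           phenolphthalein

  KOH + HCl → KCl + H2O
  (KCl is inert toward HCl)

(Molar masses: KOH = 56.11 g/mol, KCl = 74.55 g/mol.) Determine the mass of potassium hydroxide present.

0.236 g

n(HCl) = 0.0309 × 0.136 = 4.20 × 10^-3 mol
Let x = n(KOH), y = n(KCl).
Titrant: 1x = 4.20 × 10^-3;  mass: 56.11x + 74.55y = 0.461
Solving, x = 4.20 × 10^-3 mol, y = 3.02 × 10^-3 mol
mass of KOH = 4.20 × 10^-3 × 56.11 = 0.236 g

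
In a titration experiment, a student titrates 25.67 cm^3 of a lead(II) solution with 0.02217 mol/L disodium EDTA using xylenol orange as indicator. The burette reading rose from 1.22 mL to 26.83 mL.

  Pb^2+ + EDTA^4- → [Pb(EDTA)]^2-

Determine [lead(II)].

n(EDTA) = 0.02561 L × 0.02217 mol/L = 5.678 × 10^-4 mol
n(Pb2+) = 5.678 × 10^-4 mol (1:1 mole ratio)
[Pb2+] = 5.678 × 10^-4 mol / 0.02567 L = 0.02212 mol/L

0.02212 mol/L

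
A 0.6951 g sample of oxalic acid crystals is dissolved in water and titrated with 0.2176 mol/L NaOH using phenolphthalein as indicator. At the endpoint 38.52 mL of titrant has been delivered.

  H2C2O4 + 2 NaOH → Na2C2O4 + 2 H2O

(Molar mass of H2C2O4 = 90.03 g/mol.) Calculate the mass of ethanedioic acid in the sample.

0.3773 g

n(NaOH) = 0.03852 L × 0.2176 mol/L = 8.382 × 10^-3 mol
From the 1:2 ratio, n(H2C2O4) = 1/2 × 8.382 × 10^-3 = 4.191 × 10^-3 mol
mass of H2C2O4 = 4.191 × 10^-3 × 90.03 g/mol = 0.3773 g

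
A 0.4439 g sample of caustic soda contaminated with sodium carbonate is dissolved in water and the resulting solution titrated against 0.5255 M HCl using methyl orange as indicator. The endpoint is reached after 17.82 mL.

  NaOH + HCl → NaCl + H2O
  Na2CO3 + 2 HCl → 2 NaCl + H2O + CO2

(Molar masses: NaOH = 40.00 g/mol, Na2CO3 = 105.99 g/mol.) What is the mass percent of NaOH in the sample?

36.31 %

n(HCl) = 0.01782 × 0.5255 = 9.364 × 10^-3 mol
Let x = n(NaOH), y = n(Na2CO3).
Titrant: 1x + 2y = 9.364 × 10^-3;  mass: 40.00x + 105.99y = 0.4439
Solving, x = 4.030 × 10^-3 mol, y = 2.667 × 10^-3 mol
mass of NaOH = 4.030 × 10^-3 × 40.00 = 0.1612 g
% NaOH = 0.1612 / 0.4439 × 100 = 36.31 %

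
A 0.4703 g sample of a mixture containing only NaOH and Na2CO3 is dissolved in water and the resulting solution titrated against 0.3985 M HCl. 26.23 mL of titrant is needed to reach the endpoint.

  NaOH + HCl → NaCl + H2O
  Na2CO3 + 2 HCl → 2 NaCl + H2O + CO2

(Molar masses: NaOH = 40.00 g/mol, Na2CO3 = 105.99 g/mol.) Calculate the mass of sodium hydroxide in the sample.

0.2574 g

n(HCl) = 0.02623 × 0.3985 = 0.01045 mol
Let x = n(NaOH), y = n(Na2CO3).
Titrant: 1x + 2y = 0.01045;  mass: 40.00x + 105.99y = 0.4703
Solving, x = 6.436 × 10^-3 mol, y = 2.008 × 10^-3 mol
mass of NaOH = 6.436 × 10^-3 × 40.00 = 0.2574 g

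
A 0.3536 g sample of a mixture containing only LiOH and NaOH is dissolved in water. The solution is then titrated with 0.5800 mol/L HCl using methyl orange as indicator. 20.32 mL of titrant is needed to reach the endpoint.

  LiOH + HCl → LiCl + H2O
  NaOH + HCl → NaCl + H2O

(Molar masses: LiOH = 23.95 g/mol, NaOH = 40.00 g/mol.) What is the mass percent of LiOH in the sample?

n(HCl) = 0.02032 × 0.5800 = 0.01179 mol
Let x = n(LiOH), y = n(NaOH).
Titrant: 1x + 1y = 0.01179;  mass: 23.95x + 40.00y = 0.3536
Solving, x = 7.341 × 10^-3 mol, y = 4.445 × 10^-3 mol
mass of LiOH = 7.341 × 10^-3 × 23.95 = 0.1758 g
% LiOH = 0.1758 / 0.3536 × 100 = 49.72 %

49.72 %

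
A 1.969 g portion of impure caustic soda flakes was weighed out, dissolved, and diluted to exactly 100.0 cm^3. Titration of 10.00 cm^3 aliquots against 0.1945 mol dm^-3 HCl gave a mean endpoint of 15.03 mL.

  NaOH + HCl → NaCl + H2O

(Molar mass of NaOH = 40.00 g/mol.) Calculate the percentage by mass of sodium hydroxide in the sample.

n(HCl) per titration = 0.01503 × 0.1945 = 2.923 × 10^-3 mol
n(NaOH) in each aliquot = 2.923 × 10^-3 mol (1:1 ratio)
n(NaOH) in the whole flask = 2.923 × 10^-3 × 100.0/10.00 = 0.02923 mol
mass of NaOH = 0.02923 × 40.00 = 1.169 g
% NaOH = 1.169 / 1.969 × 100 = 59.39 %

59.39 %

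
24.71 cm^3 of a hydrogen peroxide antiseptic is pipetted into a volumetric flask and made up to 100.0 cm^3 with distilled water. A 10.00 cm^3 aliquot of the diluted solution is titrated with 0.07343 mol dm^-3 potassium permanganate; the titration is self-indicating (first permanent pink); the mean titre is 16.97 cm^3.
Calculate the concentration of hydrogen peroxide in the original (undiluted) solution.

1.261 mol/L

2 MnO4^- + 5 H2O2 + 6 H^+ → 2 Mn^2+ + 5 O2 + 8 H2O
n(KMnO4) = 0.01697 × 0.07343 = 1.246 × 10^-3 mol
From the 5:2 ratio, n(H2O2) in the aliquot = 5/2 × 1.246 × 10^-3 = 3.115 × 10^-3 mol
[H2O2]_dilute = 3.115 × 10^-3 / 0.01000 = 0.3115 mol/L
Dilution factor = 100.0 / 24.71 = 4.047
[H2O2]_stock = 0.3115 × 4.047 = 1.261 mol/L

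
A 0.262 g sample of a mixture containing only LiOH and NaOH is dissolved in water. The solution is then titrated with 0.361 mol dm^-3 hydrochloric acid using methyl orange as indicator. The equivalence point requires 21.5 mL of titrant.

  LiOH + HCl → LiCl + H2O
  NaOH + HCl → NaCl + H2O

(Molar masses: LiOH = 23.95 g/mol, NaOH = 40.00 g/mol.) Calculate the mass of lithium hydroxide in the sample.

n(HCl) = 0.0215 × 0.361 = 7.76 × 10^-3 mol
Let x = n(LiOH), y = n(NaOH).
Titrant: 1x + 1y = 7.76 × 10^-3;  mass: 23.95x + 40.00y = 0.262
Solving, x = 3.02 × 10^-3 mol, y = 4.74 × 10^-3 mol
mass of LiOH = 3.02 × 10^-3 × 23.95 = 0.0723 g

0.0723 g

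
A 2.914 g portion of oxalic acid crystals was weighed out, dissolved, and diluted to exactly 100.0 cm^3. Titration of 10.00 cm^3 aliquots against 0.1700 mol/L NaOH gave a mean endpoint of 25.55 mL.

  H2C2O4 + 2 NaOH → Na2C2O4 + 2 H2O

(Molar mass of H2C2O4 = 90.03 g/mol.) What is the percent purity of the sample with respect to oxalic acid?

n(NaOH) per titration = 0.02555 × 0.1700 = 4.344 × 10^-3 mol
From the 1:2 ratio, n(H2C2O4) in each aliquot = 1/2 × 4.344 × 10^-3 = 2.172 × 10^-3 mol
n(H2C2O4) in the whole flask = 2.172 × 10^-3 × 100.0/10.00 = 0.02172 mol
mass of H2C2O4 = 0.02172 × 90.03 = 1.955 g
% H2C2O4 = 1.955 / 2.914 × 100 = 67.10 %

67.10 %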